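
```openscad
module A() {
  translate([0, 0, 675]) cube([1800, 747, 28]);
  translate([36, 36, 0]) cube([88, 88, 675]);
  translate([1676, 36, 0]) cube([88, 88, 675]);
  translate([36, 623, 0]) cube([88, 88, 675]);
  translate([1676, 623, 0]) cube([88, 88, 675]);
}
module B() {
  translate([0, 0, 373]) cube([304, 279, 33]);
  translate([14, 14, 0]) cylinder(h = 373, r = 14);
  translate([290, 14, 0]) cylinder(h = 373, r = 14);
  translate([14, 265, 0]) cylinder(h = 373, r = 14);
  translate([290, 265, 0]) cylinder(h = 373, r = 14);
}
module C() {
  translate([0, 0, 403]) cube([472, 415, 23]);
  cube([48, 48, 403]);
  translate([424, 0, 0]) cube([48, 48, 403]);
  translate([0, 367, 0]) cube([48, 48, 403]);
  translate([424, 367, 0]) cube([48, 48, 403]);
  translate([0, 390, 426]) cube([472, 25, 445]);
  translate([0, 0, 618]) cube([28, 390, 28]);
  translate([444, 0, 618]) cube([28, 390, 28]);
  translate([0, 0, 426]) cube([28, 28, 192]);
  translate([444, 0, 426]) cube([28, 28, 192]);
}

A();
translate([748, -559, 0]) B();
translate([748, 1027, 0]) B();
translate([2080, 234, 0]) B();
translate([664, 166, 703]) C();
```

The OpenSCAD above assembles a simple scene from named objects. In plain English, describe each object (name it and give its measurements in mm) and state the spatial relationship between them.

A is a table with a 1800×747 mm rectangular top, 28 mm thick, top surface at z = 703 mm, supported by four 88×88 mm square legs, each inset 36 mm from the nearest pair of top edges, running from the floor.

B is a simple wooden stool: a rectangular seat 304 mm (x) by 279 mm (y), 33 mm thick, top face at z = 406 mm, on four round legs, each 28 mm in diameter. The legs rest on z = 0, each leg's axis is inset half a diameter from the nearest pair of seat edges (so the leg's bounding box is flush with the corner).

C is a chair. The seat is a 472×415×23 mm slab with its top at z = 426 mm, on four 48×48 mm corner legs (flush with the seat edges, standing on z = 0). A flat backrest 25 mm thick, 445 mm tall, spans the full seat width and rises from the seat top along its +y edge, rear face flush with the rear of the seat. Two armrests of 28×28 mm section run along each side from the seat's front edge to the front of the backrest, top faces 220 mm above the seat top and outer faces flush with the seat's x-edges; a 28×28 mm post under the front of each armrest stands on the seat at the front corner.

Three stools sit around the table at the −y, +y, +x sides. The chair is on top of the table, centred.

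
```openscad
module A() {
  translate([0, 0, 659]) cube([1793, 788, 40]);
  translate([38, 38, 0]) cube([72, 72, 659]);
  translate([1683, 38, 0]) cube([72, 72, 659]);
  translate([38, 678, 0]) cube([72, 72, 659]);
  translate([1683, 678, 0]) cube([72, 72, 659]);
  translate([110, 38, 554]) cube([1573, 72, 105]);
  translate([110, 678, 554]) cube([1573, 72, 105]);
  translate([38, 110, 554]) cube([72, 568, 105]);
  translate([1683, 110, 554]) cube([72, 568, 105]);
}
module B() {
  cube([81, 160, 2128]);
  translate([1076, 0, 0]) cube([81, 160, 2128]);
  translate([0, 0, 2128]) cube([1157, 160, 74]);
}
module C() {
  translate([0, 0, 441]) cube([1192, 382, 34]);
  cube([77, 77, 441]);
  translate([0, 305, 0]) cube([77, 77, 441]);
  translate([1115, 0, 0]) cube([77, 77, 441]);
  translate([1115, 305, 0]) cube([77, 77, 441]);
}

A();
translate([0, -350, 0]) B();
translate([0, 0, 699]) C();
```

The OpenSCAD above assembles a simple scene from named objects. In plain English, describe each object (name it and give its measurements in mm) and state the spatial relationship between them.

A is a rectangular dining table. The top is 1793×788×40 mm with its upper surface at z = 699 mm. It stands on four 72×72 mm square legs, each inset 38 mm from the nearest pair of top edges, running from the floor to the underside of the top. Four apron rails, 72 mm thick and 105 mm tall, run between adjacent legs with their top edges flush with the underside of the top and their outer faces flush with the legs' outer faces.

B is a rectangular door frame: two vertical jambs of 81×160 mm section, 2128 mm tall, with a clear opening 995 mm wide between their inner faces. A header 74 mm tall and 160 mm deep lies on top of the jambs and spans the full outside width.

C is a bench: a 1192×382 mm seat slab, 34 mm thick, top at z = 475 mm, on four 77×77 mm square legs flush with the seat corners and standing on z = 0.

The door frame is on the floor beside the table on its −y side. The bench is on top of the table.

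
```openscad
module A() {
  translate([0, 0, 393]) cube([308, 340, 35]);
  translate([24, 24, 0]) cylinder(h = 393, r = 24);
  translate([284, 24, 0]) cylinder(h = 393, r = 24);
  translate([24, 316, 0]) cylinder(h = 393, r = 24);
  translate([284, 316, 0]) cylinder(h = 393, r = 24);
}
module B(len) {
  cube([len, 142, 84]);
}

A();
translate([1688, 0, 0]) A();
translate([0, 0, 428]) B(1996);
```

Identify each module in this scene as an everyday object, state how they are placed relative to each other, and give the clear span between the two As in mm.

A is a stool. B is a beam. A beam spans the tops of two stools. The clear span between the two stools is 1380 mm.

Second stool starts at x = 1688; first ends at x = 308; clear span = 1688 − 308 = 1380 mm.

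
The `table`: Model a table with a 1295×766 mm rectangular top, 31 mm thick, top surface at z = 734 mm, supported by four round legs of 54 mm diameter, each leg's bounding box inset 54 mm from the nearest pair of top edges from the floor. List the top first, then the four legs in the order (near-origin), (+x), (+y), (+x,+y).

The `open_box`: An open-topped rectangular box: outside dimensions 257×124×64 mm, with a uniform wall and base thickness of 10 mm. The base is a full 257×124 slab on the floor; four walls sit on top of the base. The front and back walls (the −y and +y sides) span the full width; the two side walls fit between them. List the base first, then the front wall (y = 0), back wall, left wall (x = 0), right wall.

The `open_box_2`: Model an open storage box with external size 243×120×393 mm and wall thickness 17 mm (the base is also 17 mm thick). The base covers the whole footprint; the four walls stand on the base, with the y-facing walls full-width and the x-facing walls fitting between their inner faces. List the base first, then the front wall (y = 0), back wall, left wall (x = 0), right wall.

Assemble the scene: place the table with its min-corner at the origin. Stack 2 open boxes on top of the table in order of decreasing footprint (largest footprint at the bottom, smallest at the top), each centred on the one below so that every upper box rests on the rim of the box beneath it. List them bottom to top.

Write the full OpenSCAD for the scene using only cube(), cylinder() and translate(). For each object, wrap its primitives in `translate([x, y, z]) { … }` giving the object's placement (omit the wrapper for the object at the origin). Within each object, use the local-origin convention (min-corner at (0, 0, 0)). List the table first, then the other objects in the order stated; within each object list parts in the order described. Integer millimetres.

translate([0, 0, 703]) cube([1295, 766, 31]);
translate([81, 81, 0]) cylinder(h = 703, r = 27);
translate([1214, 81, 0]) cylinder(h = 703, r = 27);
translate([81, 685, 0]) cylinder(h = 703, r = 27);
translate([1214, 685, 0]) cylinder(h = 703, r = 27);
translate([519, 321, 734]) {
  cube([257, 124, 10]);
  translate([0, 0, 10]) cube([257, 10, 54]);
  translate([0, 114, 10]) cube([257, 10, 54]);
  translate([0, 10, 10]) cube([10, 104, 54]);
  translate([247, 10, 10]) cube([10, 104, 54]);
}
translate([526, 323, 798]) {
  cube([243, 120, 17]);
  translate([0, 0, 17]) cube([243, 17, 376]);
  translate([0, 103, 17]) cube([243, 17, 376]);
  translate([0, 17, 17]) cube([17, 86, 376]);
  translate([226, 17, 17]) cube([17, 86, 376]);
}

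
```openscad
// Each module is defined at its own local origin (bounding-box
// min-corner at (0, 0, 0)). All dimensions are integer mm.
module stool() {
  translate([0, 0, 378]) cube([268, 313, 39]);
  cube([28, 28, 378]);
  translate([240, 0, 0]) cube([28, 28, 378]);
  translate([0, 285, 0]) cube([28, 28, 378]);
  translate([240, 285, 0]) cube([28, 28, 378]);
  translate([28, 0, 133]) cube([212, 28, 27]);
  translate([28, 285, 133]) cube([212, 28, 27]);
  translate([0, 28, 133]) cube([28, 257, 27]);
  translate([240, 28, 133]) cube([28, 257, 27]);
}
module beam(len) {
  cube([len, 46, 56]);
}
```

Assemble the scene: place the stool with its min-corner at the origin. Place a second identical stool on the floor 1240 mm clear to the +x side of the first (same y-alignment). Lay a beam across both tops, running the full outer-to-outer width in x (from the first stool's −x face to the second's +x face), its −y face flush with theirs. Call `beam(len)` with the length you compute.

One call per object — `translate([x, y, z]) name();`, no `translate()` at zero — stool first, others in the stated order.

stool();
translate([1508, 0, 0]) stool();
translate([0, 0, 417]) beam(1776);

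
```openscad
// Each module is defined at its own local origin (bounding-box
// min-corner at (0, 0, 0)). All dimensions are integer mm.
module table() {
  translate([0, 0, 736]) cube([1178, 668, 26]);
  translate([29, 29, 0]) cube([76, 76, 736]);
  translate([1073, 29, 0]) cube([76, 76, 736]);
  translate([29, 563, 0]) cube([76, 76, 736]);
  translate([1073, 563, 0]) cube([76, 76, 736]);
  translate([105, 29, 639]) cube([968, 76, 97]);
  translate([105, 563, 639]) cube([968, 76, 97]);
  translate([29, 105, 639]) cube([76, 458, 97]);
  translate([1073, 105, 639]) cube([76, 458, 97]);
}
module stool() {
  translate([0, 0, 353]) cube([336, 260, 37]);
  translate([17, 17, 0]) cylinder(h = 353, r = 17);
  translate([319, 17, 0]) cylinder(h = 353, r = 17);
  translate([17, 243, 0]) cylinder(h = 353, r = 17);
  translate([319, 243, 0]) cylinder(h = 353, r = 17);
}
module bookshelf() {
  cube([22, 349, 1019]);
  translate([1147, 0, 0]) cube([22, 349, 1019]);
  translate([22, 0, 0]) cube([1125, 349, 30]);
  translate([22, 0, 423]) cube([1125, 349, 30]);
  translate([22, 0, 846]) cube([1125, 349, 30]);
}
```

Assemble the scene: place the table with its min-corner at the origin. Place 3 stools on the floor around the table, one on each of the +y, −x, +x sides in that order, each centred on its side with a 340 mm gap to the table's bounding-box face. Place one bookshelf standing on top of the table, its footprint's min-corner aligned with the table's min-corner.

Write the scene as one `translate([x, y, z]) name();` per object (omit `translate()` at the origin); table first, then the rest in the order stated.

table();
translate([421, 1008, 0]) stool();
translate([-676, 204, 0]) stool();
translate([1518, 204, 0]) stool();
translate([0, 0, 762]) bookshelf();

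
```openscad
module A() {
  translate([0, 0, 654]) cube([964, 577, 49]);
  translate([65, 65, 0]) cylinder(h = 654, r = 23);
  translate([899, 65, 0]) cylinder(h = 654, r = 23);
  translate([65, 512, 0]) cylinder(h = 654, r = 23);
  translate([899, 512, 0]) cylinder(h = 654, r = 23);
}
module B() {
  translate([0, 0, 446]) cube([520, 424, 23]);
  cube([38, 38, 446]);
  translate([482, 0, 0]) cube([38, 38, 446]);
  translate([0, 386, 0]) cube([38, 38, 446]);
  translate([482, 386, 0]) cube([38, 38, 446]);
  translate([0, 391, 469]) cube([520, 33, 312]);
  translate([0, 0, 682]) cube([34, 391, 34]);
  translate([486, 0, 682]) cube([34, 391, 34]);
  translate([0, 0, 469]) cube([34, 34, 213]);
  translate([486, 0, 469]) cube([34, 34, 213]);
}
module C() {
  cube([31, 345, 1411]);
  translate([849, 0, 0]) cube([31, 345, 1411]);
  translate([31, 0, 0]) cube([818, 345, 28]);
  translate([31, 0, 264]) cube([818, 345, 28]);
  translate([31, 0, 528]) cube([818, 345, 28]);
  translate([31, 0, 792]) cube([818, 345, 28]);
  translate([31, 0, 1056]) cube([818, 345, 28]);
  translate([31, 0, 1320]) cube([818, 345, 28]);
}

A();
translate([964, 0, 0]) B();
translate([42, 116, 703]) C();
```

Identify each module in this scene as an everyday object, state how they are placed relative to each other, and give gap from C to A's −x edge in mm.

A is a table. B is a chair. C is a bookshelf. The chair is against the table's +x side, with their −y faces flush. The bookshelf is on top of the table, centred. The gap from the bookshelf to the table's −x edge is 42 mm.

The bookshelf's min-x is at 42; the table's min-x is 0; gap = 42 mm.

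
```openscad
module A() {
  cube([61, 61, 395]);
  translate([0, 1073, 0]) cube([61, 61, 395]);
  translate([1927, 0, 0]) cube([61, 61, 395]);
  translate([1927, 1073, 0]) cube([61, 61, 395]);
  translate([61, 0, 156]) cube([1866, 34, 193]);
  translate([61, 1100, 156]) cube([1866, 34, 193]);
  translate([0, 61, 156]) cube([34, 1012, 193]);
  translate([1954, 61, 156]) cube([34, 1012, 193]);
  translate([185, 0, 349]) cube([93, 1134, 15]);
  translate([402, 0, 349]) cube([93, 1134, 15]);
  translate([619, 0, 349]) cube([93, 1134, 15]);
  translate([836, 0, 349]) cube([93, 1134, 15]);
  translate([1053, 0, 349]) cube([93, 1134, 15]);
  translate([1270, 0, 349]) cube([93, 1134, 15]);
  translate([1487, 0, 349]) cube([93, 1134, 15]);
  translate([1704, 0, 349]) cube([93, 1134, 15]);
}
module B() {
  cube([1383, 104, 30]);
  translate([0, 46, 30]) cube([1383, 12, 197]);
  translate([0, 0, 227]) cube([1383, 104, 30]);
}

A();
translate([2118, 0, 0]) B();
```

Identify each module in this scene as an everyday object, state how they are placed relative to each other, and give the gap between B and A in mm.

The I-beam's nearest face is 130 mm from the bed frame's +x face.

A is a bed frame. B is an I-beam. The I-beam is on the floor beside the bed frame on its +x side. The gap between the I-beam and the bed frame is 130 mm.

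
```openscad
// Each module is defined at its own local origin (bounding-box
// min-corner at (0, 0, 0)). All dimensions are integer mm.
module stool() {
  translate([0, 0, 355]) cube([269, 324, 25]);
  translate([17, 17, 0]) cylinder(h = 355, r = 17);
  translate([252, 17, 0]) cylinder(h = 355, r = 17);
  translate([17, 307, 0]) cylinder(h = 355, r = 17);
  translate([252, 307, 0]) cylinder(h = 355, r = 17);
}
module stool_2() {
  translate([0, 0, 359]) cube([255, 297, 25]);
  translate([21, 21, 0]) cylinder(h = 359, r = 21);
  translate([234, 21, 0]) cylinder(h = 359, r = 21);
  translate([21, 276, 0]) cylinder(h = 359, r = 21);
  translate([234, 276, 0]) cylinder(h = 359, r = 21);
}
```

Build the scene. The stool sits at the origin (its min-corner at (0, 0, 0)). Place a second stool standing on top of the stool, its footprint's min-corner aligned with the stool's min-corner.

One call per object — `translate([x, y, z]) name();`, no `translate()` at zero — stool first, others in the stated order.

stool();
translate([0, 0, 380]) stool_2();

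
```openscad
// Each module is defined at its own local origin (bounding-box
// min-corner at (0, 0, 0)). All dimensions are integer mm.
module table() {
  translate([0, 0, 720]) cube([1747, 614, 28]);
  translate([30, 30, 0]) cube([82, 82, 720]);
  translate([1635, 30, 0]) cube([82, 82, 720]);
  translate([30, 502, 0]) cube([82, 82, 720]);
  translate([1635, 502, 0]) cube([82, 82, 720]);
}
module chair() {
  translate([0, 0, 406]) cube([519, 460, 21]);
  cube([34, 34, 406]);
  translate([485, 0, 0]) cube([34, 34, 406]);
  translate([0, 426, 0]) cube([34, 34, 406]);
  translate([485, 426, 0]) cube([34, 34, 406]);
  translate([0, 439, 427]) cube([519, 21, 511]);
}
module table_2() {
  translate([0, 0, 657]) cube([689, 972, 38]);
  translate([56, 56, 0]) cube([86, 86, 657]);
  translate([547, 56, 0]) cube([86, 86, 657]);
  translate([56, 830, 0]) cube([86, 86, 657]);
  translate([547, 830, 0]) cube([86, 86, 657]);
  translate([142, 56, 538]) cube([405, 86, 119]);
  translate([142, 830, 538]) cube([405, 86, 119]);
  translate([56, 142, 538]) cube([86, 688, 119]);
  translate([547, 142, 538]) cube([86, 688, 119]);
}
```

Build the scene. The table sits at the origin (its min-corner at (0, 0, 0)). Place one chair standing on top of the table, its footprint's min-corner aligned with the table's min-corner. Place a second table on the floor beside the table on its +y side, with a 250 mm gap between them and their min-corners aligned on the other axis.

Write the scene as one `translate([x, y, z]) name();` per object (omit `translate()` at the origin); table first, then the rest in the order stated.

table();
translate([0, 0, 748]) chair();
translate([0, 864, 0]) table_2();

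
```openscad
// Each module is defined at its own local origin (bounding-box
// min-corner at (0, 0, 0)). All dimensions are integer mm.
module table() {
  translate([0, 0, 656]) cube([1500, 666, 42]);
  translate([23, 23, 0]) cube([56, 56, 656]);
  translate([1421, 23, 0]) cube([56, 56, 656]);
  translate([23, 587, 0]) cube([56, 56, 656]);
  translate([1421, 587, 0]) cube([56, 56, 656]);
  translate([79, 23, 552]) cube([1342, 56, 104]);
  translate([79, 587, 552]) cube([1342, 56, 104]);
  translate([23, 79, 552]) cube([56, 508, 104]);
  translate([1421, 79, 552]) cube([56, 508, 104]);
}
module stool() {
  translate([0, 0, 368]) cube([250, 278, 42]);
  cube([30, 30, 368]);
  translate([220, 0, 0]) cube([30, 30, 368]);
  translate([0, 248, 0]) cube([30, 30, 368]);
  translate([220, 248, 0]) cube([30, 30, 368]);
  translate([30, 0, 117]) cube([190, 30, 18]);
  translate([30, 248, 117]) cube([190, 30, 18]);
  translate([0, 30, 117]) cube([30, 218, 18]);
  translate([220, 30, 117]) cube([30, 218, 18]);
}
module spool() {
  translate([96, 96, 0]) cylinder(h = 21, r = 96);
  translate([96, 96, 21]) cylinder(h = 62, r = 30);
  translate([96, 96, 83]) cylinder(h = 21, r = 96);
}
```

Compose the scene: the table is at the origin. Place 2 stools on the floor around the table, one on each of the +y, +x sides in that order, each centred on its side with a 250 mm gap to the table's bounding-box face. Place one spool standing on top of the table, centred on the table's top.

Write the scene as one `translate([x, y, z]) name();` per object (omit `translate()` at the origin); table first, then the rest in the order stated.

table();
translate([625, 916, 0]) stool();
translate([1750, 194, 0]) stool();
translate([654, 237, 698]) spool();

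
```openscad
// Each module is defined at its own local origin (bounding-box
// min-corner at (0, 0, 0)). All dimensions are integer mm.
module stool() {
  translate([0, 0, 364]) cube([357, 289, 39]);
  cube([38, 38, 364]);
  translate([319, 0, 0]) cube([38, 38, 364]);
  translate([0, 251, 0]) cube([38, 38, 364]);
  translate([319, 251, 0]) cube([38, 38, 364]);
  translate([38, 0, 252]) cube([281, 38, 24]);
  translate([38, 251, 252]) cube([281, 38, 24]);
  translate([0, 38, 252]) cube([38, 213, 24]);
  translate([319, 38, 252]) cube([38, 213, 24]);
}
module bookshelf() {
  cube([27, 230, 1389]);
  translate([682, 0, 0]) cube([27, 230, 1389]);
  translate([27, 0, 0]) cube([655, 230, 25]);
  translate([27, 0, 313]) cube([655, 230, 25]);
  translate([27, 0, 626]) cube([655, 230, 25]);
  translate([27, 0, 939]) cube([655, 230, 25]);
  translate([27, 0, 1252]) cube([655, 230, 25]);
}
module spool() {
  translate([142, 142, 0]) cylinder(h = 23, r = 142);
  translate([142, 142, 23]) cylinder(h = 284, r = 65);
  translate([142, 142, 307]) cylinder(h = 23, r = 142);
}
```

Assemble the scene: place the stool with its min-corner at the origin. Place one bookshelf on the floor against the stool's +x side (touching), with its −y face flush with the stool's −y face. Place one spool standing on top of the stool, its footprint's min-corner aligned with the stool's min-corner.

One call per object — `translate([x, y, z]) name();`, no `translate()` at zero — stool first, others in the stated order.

stool();
translate([357, 0, 0]) bookshelf();
translate([0, 0, 403]) spool();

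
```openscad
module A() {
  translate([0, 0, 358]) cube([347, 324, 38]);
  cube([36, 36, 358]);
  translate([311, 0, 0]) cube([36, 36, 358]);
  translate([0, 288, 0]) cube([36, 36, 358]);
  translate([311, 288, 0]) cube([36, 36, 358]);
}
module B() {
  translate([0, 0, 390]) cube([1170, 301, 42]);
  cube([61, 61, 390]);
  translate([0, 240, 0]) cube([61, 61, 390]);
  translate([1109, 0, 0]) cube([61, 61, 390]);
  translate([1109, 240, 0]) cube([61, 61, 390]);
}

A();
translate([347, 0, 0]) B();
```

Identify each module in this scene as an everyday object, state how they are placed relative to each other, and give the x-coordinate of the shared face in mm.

A is a stool. B is a bench. The bench is against the stool's +x side, with their −y faces flush. The x-coordinate of the shared face is 347 mm.

The stool's +x face and the bench's −x face are both at x = 347 mm.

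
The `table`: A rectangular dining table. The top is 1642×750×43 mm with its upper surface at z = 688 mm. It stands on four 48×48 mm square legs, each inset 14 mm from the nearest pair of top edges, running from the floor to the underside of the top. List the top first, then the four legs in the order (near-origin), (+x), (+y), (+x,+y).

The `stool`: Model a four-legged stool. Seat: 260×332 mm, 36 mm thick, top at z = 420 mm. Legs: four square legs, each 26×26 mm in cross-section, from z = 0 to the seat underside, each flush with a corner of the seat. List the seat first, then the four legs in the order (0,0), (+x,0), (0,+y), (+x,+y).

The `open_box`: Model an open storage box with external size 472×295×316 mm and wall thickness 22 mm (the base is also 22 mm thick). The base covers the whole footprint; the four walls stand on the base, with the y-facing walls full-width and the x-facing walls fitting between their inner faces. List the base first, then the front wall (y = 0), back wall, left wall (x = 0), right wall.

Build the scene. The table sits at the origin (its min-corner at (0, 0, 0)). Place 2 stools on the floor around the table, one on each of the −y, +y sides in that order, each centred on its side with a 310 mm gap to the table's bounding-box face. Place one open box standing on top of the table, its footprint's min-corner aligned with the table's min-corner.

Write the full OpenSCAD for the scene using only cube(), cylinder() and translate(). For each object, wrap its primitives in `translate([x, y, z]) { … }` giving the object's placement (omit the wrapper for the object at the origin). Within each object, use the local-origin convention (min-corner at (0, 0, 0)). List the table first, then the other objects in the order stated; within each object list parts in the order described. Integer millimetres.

translate([0, 0, 645]) cube([1642, 750, 43]);
translate([14, 14, 0]) cube([48, 48, 645]);
translate([1580, 14, 0]) cube([48, 48, 645]);
translate([14, 688, 0]) cube([48, 48, 645]);
translate([1580, 688, 0]) cube([48, 48, 645]);
translate([691, -642, 0]) {
  translate([0, 0, 384]) cube([260, 332, 36]);
  cube([26, 26, 384]);
  translate([234, 0, 0]) cube([26, 26, 384]);
  translate([0, 306, 0]) cube([26, 26, 384]);
  translate([234, 306, 0]) cube([26, 26, 384]);
}
translate([691, 1060, 0]) {
  translate([0, 0, 384]) cube([260, 332, 36]);
  cube([26, 26, 384]);
  translate([234, 0, 0]) cube([26, 26, 384]);
  translate([0, 306, 0]) cube([26, 26, 384]);
  translate([234, 306, 0]) cube([26, 26, 384]);
}
translate([0, 0, 688]) {
  cube([472, 295, 22]);
  translate([0, 0, 22]) cube([472, 22, 294]);
  translate([0, 273, 22]) cube([472, 22, 294]);
  translate([0, 22, 22]) cube([22, 251, 294]);
  translate([450, 22, 22]) cube([22, 251, 294]);
}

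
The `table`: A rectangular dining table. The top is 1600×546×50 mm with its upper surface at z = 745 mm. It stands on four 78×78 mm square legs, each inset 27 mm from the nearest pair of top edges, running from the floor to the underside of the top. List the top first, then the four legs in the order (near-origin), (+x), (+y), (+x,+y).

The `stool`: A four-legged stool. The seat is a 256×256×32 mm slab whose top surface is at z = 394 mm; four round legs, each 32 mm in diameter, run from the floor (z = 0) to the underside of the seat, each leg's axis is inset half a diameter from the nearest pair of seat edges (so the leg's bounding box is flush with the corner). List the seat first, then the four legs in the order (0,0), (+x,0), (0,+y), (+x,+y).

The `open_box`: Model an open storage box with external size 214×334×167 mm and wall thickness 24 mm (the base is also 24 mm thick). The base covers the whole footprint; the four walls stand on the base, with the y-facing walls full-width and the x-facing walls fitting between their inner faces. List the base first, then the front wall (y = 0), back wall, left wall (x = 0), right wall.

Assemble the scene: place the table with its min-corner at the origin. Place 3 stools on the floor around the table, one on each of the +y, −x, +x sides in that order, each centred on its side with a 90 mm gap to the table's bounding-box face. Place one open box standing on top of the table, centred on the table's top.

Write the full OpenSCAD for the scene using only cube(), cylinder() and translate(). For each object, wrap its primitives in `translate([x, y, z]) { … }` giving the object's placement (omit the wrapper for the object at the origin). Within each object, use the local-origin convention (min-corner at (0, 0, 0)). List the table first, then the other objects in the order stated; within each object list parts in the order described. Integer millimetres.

translate([0, 0, 695]) cube([1600, 546, 50]);
translate([27, 27, 0]) cube([78, 78, 695]);
translate([1495, 27, 0]) cube([78, 78, 695]);
translate([27, 441, 0]) cube([78, 78, 695]);
translate([1495, 441, 0]) cube([78, 78, 695]);
translate([672, 636, 0]) {
  translate([0, 0, 362]) cube([256, 256, 32]);
  translate([16, 16, 0]) cylinder(h = 362, r = 16);
  translate([240, 16, 0]) cylinder(h = 362, r = 16);
  translate([16, 240, 0]) cylinder(h = 362, r = 16);
  translate([240, 240, 0]) cylinder(h = 362, r = 16);
}
translate([-346, 145, 0]) {
  translate([0, 0, 362]) cube([256, 256, 32]);
  translate([16, 16, 0]) cylinder(h = 362, r = 16);
  translate([240, 16, 0]) cylinder(h = 362, r = 16);
  translate([16, 240, 0]) cylinder(h = 362, r = 16);
  translate([240, 240, 0]) cylinder(h = 362, r = 16);
}
translate([1690, 145, 0]) {
  translate([0, 0, 362]) cube([256, 256, 32]);
  translate([16, 16, 0]) cylinder(h = 362, r = 16);
  translate([240, 16, 0]) cylinder(h = 362, r = 16);
  translate([16, 240, 0]) cylinder(h = 362, r = 16);
  translate([240, 240, 0]) cylinder(h = 362, r = 16);
}
translate([693, 106, 745]) {
  cube([214, 334, 24]);
  translate([0, 0, 24]) cube([214, 24, 143]);
  translate([0, 310, 24]) cube([214, 24, 143]);
  translate([0, 24, 24]) cube([24, 286, 143]);
  translate([190, 24, 24]) cube([24, 286, 143]);
}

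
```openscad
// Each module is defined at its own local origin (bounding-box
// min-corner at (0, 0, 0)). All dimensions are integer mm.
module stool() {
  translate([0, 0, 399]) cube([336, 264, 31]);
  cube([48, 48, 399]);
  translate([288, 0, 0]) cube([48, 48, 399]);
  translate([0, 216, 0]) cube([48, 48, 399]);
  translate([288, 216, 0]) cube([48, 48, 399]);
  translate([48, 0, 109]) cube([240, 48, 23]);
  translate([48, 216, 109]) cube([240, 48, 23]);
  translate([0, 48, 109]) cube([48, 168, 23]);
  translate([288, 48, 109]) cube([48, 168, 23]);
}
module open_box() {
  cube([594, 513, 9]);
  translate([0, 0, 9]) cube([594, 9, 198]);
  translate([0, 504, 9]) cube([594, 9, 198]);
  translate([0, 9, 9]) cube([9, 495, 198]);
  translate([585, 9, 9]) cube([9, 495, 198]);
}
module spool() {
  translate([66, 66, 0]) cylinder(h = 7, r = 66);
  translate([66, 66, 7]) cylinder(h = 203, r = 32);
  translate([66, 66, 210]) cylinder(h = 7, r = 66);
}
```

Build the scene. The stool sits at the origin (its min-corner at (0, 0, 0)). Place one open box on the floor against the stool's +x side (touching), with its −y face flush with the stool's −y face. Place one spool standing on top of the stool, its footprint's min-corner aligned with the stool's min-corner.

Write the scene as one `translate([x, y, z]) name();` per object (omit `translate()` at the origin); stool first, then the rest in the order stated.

stool();
translate([336, 0, 0]) open_box();
translate([0, 0, 430]) spool();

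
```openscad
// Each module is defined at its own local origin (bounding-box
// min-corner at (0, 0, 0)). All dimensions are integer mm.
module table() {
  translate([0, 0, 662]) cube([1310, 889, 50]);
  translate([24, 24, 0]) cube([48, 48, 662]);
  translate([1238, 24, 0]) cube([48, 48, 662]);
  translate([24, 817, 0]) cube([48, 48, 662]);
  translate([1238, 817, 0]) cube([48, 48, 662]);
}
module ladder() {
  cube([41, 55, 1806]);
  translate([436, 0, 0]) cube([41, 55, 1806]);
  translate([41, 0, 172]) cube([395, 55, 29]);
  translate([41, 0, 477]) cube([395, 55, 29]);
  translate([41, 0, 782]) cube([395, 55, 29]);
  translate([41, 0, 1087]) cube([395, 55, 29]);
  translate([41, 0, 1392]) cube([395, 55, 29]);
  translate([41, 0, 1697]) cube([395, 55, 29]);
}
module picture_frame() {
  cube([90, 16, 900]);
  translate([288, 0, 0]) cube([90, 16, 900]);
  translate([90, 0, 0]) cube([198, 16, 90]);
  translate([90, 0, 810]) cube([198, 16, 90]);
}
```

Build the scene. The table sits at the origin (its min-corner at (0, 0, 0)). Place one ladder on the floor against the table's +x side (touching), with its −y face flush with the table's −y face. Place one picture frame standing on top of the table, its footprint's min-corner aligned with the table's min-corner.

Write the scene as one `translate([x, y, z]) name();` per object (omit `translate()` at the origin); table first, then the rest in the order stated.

table();
translate([1310, 0, 0]) ladder();
translate([0, 0, 712]) picture_frame();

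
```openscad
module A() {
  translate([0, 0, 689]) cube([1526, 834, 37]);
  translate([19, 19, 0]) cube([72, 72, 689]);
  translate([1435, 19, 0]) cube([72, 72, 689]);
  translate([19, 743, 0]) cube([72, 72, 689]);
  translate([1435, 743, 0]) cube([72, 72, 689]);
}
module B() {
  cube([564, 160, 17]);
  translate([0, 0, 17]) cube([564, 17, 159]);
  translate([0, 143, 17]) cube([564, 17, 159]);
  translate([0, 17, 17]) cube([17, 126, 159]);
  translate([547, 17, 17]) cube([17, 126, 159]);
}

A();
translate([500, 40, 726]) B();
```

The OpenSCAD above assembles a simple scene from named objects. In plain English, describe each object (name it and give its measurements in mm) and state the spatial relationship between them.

A is a rectangular dining table. The top is 1526×834×37 mm with its upper surface at z = 726 mm. It stands on four 72×72 mm square legs, each inset 19 mm from the nearest pair of top edges, running from the floor to the underside of the top.

B is an open storage box with external size 564×160×176 mm and wall thickness 17 mm (the base is also 17 mm thick). The base covers the whole footprint; the four walls stand on the base, with the y-facing walls full-width and the x-facing walls fitting between their inner faces.

The open box is on top of the table.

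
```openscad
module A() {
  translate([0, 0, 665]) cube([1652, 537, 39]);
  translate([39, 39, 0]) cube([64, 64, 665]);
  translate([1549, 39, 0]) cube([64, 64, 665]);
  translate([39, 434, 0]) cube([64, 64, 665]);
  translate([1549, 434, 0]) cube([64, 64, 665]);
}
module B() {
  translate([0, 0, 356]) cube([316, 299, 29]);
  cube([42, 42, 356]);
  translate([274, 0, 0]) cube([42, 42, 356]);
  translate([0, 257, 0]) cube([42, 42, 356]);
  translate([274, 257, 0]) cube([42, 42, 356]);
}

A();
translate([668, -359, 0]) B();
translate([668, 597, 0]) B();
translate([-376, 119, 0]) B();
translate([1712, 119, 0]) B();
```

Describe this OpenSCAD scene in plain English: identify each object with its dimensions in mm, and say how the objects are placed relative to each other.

A is a table: top 1652 mm (x) × 537 mm (y), 39 mm thick, upper face at z = 704 mm, on four 64×64 mm square legs, each inset 39 mm from the nearest pair of top edges, running from z = 0 to the bottom of the top.

B is a four-legged stool. The seat is a 316×299×29 mm slab whose top surface is at z = 385 mm; four square legs, each 42×42 mm in cross-section, run from the floor (z = 0) to the underside of the seat, each flush with a corner of the seat.

Four stools sit around the table at the −y, +y, −x, +x sides.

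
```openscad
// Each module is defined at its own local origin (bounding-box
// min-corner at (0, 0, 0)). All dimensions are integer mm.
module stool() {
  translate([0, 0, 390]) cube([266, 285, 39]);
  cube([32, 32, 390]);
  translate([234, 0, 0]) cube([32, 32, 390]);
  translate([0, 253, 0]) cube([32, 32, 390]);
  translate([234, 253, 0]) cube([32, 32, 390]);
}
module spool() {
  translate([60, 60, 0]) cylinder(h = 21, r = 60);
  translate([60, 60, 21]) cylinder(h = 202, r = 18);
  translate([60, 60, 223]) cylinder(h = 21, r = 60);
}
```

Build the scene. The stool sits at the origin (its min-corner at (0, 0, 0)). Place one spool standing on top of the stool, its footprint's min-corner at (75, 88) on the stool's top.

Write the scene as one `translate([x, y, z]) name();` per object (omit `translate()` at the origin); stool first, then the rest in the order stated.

stool();
translate([75, 88, 429]) spool();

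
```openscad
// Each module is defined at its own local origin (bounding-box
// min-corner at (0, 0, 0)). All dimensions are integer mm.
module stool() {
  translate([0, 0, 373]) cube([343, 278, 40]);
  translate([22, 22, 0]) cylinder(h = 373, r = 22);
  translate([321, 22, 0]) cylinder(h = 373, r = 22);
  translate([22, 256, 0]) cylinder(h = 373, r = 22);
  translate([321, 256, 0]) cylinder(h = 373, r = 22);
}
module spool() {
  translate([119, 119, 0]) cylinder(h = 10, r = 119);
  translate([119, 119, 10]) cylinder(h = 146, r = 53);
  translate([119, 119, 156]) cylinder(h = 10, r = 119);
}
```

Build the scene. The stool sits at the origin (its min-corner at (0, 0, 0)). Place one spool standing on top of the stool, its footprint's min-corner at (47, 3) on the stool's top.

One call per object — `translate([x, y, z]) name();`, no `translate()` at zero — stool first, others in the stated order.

stool();
translate([47, 3, 413]) spool();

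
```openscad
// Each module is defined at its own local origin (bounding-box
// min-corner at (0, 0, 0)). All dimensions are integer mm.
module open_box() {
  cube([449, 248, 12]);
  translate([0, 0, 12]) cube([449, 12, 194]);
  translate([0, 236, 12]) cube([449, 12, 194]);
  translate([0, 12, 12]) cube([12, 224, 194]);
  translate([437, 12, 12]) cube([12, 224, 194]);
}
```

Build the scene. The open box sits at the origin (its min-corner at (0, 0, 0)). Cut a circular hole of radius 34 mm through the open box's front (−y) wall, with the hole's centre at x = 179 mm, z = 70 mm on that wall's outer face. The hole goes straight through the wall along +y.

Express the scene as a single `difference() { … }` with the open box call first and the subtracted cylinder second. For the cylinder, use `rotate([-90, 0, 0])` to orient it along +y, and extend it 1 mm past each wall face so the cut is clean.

difference() {
  open_box();
  translate([179, -1, 70]) rotate([-90, 0, 0]) cylinder(h = 14, r = 34);
}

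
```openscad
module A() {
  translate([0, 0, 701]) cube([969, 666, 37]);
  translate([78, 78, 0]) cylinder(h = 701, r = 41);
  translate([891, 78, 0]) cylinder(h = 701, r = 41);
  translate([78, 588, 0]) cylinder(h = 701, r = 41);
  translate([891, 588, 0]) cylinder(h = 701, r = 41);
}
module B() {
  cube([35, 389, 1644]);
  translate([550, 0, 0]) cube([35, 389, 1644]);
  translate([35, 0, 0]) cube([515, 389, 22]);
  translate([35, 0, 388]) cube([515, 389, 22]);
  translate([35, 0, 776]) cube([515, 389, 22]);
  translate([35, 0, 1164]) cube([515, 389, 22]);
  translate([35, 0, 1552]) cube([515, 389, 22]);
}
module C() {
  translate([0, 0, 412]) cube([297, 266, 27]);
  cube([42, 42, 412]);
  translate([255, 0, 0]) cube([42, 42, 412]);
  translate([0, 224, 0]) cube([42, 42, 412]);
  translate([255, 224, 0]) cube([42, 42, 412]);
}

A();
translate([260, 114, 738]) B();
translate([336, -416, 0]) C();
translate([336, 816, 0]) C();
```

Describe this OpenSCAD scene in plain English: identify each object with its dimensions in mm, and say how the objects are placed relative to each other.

A is a table with a 969×666 mm rectangular top, 37 mm thick, top surface at z = 738 mm, supported by four round legs of 82 mm diameter, each leg's bounding box inset 37 mm from the nearest pair of top edges, running from the floor.

B is an open bookshelf. Two side panels, each 35 mm thick, 389 mm deep and 1644 mm tall, stand 585 mm apart (outside-to-outside). Between them sit 5 shelves, each 22 mm thick and 389 mm deep, spanning the full gap between the sides. The bottom shelf rests on the floor (its underside at z = 0) and the clear gap between one shelf's top and the next shelf's underside is 366 mm.

C is a four-legged stool. The seat is a 297×266×27 mm slab whose top surface is at z = 439 mm; four square legs, each 42×42 mm in cross-section, run from the floor (z = 0) to the underside of the seat, each flush with a corner of the seat.

The bookshelf is on top of the table. Two stools sit around the table at the −y, +y sides.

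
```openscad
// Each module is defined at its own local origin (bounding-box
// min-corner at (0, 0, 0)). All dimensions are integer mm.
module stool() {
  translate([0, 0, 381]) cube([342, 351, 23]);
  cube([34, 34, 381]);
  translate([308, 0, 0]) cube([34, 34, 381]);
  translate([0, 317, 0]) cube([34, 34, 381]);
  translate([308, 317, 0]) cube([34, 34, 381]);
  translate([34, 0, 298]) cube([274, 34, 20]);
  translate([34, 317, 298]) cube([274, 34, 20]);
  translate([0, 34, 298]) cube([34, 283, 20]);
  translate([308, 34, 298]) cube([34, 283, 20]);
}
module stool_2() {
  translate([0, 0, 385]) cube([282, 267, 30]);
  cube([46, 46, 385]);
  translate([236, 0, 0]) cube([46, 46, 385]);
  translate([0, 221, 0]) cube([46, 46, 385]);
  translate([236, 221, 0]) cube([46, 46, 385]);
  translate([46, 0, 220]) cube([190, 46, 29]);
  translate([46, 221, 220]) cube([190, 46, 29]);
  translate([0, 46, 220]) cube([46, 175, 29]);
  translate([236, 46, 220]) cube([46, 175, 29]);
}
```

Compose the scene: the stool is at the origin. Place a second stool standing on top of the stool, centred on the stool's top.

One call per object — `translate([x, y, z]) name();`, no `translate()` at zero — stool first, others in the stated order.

stool();
translate([30, 42, 404]) stool_2();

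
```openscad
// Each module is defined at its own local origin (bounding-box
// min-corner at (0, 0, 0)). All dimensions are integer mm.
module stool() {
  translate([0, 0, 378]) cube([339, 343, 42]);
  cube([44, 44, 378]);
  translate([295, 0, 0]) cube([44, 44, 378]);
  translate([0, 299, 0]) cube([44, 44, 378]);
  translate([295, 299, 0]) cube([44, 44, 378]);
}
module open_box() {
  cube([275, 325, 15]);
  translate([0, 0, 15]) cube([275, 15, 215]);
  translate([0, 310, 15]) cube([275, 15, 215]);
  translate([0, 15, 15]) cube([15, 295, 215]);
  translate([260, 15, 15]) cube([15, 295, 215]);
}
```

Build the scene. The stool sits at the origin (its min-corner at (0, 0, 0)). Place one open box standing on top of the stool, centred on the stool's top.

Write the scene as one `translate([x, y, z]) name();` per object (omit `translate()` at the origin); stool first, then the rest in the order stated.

stool();
translate([32, 9, 420]) open_box();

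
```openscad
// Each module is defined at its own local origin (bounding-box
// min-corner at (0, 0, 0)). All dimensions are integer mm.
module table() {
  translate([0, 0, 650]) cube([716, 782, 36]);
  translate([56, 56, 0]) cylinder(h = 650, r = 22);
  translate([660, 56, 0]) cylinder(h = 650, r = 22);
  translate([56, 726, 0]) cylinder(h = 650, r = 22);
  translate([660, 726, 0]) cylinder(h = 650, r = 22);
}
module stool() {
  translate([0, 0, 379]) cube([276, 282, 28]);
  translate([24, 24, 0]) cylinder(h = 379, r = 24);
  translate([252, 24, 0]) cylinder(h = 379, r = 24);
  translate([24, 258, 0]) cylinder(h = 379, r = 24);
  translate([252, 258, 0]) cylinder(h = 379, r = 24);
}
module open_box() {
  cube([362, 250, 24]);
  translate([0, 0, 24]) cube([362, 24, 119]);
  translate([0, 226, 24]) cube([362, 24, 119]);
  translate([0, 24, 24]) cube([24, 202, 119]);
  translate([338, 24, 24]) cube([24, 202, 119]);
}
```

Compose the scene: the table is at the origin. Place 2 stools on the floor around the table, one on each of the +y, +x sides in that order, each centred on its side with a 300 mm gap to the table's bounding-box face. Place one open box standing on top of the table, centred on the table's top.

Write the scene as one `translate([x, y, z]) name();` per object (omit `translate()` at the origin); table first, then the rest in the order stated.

table();
translate([220, 1082, 0]) stool();
translate([1016, 250, 0]) stool();
translate([177, 266, 686]) open_box();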